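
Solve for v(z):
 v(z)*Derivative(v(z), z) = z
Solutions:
 v(z) = -sqrt(C1 + z^2)
 v(z) = sqrt(C1 + z^2)


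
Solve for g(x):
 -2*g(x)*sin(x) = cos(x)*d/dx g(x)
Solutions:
 g(x) = C1*cos(x)^2


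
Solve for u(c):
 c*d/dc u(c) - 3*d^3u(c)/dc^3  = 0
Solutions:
 u(c) = C1 + Integral(C2*airyai(3^(2/3)*c/3) + C3*airybi(3^(2/3)*c/3), c)


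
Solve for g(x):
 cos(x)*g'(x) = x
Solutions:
 g(x) = C1 + Integral(x/cos(x), x)


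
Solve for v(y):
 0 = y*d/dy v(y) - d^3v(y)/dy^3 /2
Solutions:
 v(y) = C1 + Integral(C2*airyai(2^(1/3)*y) + C3*airybi(2^(1/3)*y), y)


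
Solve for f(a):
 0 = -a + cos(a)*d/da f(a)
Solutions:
 f(a) = C1 + Integral(a/cos(a), a)


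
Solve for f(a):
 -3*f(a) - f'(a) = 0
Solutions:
 f(a) = C1*exp(-3*a)


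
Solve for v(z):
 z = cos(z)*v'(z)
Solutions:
 v(z) = C1 + Integral(z/cos(z), z)


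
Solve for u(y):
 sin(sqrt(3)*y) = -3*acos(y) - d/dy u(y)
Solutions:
 u(y) = C1 - 3*y*acos(y) + 3*sqrt(1 - y^2) + sqrt(3)*cos(sqrt(3)*y)/3


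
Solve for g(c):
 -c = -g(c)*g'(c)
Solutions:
 g(c) = -sqrt(C1 + c^2)
 g(c) = sqrt(C1 + c^2)


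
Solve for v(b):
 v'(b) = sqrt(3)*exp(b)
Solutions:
 v(b) = C1 + sqrt(3)*exp(b)


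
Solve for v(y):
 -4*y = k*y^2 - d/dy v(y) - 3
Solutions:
 v(y) = C1 + k*y^3/3 + 2*y^2 - 3*y


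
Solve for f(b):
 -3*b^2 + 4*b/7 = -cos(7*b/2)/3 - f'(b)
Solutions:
 f(b) = C1 + b^3 - 2*b^2/7 - 2*sin(7*b/2)/21


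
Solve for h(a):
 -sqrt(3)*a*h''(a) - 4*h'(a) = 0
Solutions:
 h(a) = C1 + C2*a^(1 - 4*sqrt(3)/3)


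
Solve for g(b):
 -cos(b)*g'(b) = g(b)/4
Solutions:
 g(b) = C1*(sin(b) - 1)^(1/8)/(sin(b) + 1)^(1/8)


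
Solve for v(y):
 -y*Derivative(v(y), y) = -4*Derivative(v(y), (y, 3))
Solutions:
 v(y) = C1 + Integral(C2*airyai(2^(1/3)*y/2) + C3*airybi(2^(1/3)*y/2), y)


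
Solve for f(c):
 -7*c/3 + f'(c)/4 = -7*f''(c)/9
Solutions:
 f(c) = C1 + C2*exp(-9*c/28) + 14*c^2/3 - 784*c/27


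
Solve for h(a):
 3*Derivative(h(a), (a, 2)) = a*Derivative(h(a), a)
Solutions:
 h(a) = C1 + C2*erfi(sqrt(6)*a/6)


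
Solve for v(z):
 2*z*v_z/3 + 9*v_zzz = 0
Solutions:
 v(z) = C1 + Integral(C2*airyai(-2^(1/3)*z/3) + C3*airybi(-2^(1/3)*z/3), z)


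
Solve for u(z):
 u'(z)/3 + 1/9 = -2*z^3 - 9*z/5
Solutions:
 u(z) = C1 - 3*z^4/2 - 27*z^2/10 - z/3


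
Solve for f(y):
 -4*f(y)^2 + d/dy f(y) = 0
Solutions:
 f(y) = -1/(C1 + 4*y)


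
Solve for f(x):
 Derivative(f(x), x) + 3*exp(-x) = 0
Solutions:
 f(x) = C1 + 3*exp(-x)


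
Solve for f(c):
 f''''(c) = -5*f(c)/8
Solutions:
 f(c) = (C1*sin(2^(3/4)*5^(1/4)*c/4) + C2*cos(2^(3/4)*5^(1/4)*c/4))*exp(-2^(3/4)*5^(1/4)*c/4) + (C3*sin(2^(3/4)*5^(1/4)*c/4) + C4*cos(2^(3/4)*5^(1/4)*c/4))*exp(2^(3/4)*5^(1/4)*c/4)


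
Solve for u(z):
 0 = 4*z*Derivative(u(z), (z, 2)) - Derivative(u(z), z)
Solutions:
 u(z) = C1 + C2*z^(5/4)


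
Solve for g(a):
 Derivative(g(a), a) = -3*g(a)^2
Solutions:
 g(a) = 1/(C1 + 3*a)


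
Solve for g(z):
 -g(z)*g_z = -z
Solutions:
 g(z) = -sqrt(C1 + z^2)
 g(z) = sqrt(C1 + z^2)


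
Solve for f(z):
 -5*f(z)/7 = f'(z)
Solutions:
 f(z) = C1*exp(-5*z/7)


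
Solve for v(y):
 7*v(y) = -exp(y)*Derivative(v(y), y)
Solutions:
 v(y) = C1*exp(7*exp(-y))


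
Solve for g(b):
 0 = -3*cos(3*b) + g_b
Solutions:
 g(b) = C1 + sin(3*b)


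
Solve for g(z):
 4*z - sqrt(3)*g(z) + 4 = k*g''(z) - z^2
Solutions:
 g(z) = C1*exp(-3^(1/4)*z*sqrt(-1/k)) + C2*exp(3^(1/4)*z*sqrt(-1/k)) - 2*k/3 + sqrt(3)*z^2/3 + 4*sqrt(3)*z/3 + 4*sqrt(3)/3


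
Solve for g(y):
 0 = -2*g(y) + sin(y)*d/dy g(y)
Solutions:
 g(y) = C1*(cos(y) - 1)/(cos(y) + 1)


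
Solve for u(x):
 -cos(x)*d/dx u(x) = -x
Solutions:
 u(x) = C1 + Integral(x/cos(x), x)


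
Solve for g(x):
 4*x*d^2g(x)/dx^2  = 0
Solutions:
 g(x) = C1 + C2*x


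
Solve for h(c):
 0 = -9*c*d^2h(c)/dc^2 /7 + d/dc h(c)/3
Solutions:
 h(c) = C1 + C2*c^(34/27)


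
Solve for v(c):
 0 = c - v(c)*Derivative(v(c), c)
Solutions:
 v(c) = -sqrt(C1 + c^2)
 v(c) = sqrt(C1 + c^2)


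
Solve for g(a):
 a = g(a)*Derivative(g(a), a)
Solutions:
 g(a) = -sqrt(C1 + a^2)
 g(a) = sqrt(C1 + a^2)


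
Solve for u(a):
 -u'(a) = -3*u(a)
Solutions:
 u(a) = C1*exp(3*a)


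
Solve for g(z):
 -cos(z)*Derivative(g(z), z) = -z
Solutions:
 g(z) = C1 + Integral(z/cos(z), z)


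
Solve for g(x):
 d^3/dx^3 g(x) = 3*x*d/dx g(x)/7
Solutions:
 g(x) = C1 + Integral(C2*airyai(3^(1/3)*7^(2/3)*x/7) + C3*airybi(3^(1/3)*7^(2/3)*x/7), x)


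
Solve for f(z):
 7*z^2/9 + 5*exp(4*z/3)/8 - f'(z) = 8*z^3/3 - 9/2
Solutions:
 f(z) = C1 - 2*z^4/3 + 7*z^3/27 + 9*z/2 + 15*exp(4*z/3)/32


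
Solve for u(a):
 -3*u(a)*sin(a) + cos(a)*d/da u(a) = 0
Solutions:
 u(a) = C1/cos(a)^3


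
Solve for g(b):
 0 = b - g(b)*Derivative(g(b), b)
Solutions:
 g(b) = -sqrt(C1 + b^2)
 g(b) = sqrt(C1 + b^2)


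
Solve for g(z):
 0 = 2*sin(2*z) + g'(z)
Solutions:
 g(z) = C1 + cos(2*z)


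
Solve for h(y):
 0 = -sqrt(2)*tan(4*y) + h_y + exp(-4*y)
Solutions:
 h(y) = C1 + sqrt(2)*log(tan(4*y)^2 + 1)/8 + exp(-4*y)/4


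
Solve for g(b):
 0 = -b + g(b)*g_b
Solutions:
 g(b) = -sqrt(C1 + b^2)
 g(b) = sqrt(C1 + b^2)


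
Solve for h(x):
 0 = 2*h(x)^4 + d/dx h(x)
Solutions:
 h(x) = (-3^(2/3) - 3*3^(1/6)*I)*(1/(C1 + 2*x))^(1/3)/6
 h(x) = (-3^(2/3) + 3*3^(1/6)*I)*(1/(C1 + 2*x))^(1/3)/6
 h(x) = (1/(C1 + 6*x))^(1/3)


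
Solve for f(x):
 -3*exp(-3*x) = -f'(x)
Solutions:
 f(x) = C1 - exp(-3*x)


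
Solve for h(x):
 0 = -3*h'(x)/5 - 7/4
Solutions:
 h(x) = C1 - 35*x/12


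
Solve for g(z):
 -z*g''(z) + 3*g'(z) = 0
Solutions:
 g(z) = C1 + C2*z^4


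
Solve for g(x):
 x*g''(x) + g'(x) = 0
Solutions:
 g(x) = C1 + C2*log(x)


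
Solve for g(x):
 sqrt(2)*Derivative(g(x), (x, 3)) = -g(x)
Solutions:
 g(x) = C3*exp(-2^(5/6)*x/2) + (C1*sin(2^(5/6)*sqrt(3)*x/4) + C2*cos(2^(5/6)*sqrt(3)*x/4))*exp(2^(5/6)*x/4)


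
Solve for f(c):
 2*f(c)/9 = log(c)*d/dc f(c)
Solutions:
 f(c) = C1*exp(2*li(c)/9)


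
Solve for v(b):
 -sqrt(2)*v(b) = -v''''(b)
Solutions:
 v(b) = C1*exp(-2^(1/8)*b) + C2*exp(2^(1/8)*b) + C3*sin(2^(1/8)*b) + C4*cos(2^(1/8)*b)


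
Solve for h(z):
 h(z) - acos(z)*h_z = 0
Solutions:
 h(z) = C1*exp(Integral(1/acos(z), z))


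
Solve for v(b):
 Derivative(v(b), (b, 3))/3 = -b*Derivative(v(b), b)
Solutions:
 v(b) = C1 + Integral(C2*airyai(-3^(1/3)*b) + C3*airybi(-3^(1/3)*b), b)


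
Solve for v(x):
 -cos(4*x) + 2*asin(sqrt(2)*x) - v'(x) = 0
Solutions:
 v(x) = C1 + 2*x*asin(sqrt(2)*x) + sqrt(2)*sqrt(1 - 2*x^2) - sin(4*x)/4


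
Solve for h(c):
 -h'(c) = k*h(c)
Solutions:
 h(c) = C1*exp(-c*k)


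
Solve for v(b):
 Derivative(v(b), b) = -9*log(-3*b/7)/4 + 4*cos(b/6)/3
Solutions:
 v(b) = C1 - 9*b*log(-b)/4 - 9*b*log(3)/4 + 9*b/4 + 9*b*log(7)/4 + 8*sin(b/6)


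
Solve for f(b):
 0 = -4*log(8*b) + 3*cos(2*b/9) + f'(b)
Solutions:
 f(b) = C1 + 4*b*log(b) - 4*b + 12*b*log(2) - 27*sin(2*b/9)/2


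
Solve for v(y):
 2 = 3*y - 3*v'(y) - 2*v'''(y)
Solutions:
 v(y) = C1 + C2*sin(sqrt(6)*y/2) + C3*cos(sqrt(6)*y/2) + y^2/2 - 2*y/3


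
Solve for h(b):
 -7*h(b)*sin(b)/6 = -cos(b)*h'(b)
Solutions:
 h(b) = C1/cos(b)^(7/6)


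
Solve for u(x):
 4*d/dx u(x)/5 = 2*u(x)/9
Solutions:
 u(x) = C1*exp(5*x/18)


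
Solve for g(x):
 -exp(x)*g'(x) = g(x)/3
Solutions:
 g(x) = C1*exp(exp(-x)/3)


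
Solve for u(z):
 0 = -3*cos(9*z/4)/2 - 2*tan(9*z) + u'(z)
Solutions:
 u(z) = C1 - 2*log(cos(9*z))/9 + 2*sin(9*z/4)/3


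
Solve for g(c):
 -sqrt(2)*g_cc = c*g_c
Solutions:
 g(c) = C1 + C2*erf(2^(1/4)*c/2)


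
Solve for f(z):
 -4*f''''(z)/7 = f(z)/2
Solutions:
 f(z) = (C1*sin(2^(3/4)*7^(1/4)*z/4) + C2*cos(2^(3/4)*7^(1/4)*z/4))*exp(-2^(3/4)*7^(1/4)*z/4) + (C3*sin(2^(3/4)*7^(1/4)*z/4) + C4*cos(2^(3/4)*7^(1/4)*z/4))*exp(2^(3/4)*7^(1/4)*z/4)


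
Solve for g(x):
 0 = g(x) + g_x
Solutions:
 g(x) = C1*exp(-x)


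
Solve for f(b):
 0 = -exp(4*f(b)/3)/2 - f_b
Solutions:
 f(b) = 3*log(-(1/(C1 + 2*b))^(1/4)) + 3*log(3)/4
 f(b) = 3*log(1/(C1 + 2*b))/4 + 3*log(3)/4
 f(b) = 3*log(-I*(1/(C1 + 2*b))^(1/4)) + 3*log(3)/4
 f(b) = 3*log(I*(1/(C1 + 2*b))^(1/4)) + 3*log(3)/4


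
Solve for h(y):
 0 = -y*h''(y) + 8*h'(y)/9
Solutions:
 h(y) = C1 + C2*y^(17/9)


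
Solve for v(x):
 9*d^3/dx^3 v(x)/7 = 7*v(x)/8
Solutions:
 v(x) = C3*exp(3^(1/3)*7^(2/3)*x/6) + (C1*sin(3^(5/6)*7^(2/3)*x/12) + C2*cos(3^(5/6)*7^(2/3)*x/12))*exp(-3^(1/3)*7^(2/3)*x/12)


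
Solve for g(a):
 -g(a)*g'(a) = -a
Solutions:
 g(a) = -sqrt(C1 + a^2)
 g(a) = sqrt(C1 + a^2)


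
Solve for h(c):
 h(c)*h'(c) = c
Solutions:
 h(c) = -sqrt(C1 + c^2)
 h(c) = sqrt(C1 + c^2)


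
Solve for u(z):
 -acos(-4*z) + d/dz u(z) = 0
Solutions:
 u(z) = C1 + z*acos(-4*z) + sqrt(1 - 16*z^2)/4


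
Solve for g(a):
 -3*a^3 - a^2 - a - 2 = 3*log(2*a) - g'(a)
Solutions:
 g(a) = C1 + 3*a^4/4 + a^3/3 + a^2/2 + 3*a*log(a) - a + a*log(8)


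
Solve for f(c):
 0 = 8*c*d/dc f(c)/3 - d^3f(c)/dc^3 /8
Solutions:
 f(c) = C1 + Integral(C2*airyai(4*3^(2/3)*c/3) + C3*airybi(4*3^(2/3)*c/3), c)


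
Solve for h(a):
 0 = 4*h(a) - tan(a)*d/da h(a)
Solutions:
 h(a) = C1*sin(a)^4


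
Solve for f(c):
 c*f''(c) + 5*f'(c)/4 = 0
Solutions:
 f(c) = C1 + C2/c^(1/4)


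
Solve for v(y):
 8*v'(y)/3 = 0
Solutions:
 v(y) = C1


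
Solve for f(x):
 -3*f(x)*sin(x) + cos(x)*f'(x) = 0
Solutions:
 f(x) = C1/cos(x)^3


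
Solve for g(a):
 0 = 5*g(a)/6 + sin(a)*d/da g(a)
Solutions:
 g(a) = C1*(cos(a) + 1)^(5/12)/(cos(a) - 1)^(5/12)


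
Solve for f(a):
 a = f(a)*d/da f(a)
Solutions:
 f(a) = -sqrt(C1 + a^2)
 f(a) = sqrt(C1 + a^2)


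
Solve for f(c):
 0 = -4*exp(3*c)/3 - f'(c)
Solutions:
 f(c) = C1 - 4*exp(3*c)/9


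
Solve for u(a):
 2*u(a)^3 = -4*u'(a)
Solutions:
 u(a) = -sqrt(-1/(C1 - a))
 u(a) = sqrt(-1/(C1 - a))


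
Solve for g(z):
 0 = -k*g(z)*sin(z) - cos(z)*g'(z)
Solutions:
 g(z) = C1*exp(k*log(cos(z)))


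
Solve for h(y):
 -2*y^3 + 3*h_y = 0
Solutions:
 h(y) = C1 + y^4/6


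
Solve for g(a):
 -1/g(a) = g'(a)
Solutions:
 g(a) = -sqrt(C1 - 2*a)
 g(a) = sqrt(C1 - 2*a)


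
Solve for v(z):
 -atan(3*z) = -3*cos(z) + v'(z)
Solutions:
 v(z) = C1 - z*atan(3*z) + log(9*z^2 + 1)/6 + 3*sin(z)


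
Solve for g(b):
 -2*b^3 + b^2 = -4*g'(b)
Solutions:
 g(b) = C1 + b^4/8 - b^3/12


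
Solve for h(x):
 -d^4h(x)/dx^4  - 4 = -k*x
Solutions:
 h(x) = C1 + C2*x + C3*x^2 + C4*x^3 + k*x^5/120 - x^4/6


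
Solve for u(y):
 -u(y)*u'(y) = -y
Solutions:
 u(y) = -sqrt(C1 + y^2)
 u(y) = sqrt(C1 + y^2)


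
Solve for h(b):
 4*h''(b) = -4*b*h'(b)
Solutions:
 h(b) = C1 + C2*erf(sqrt(2)*b/2)


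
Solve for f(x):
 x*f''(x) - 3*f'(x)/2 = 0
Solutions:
 f(x) = C1 + C2*x^(5/2)


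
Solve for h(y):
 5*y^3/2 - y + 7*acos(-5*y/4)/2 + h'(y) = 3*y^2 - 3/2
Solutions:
 h(y) = C1 - 5*y^4/8 + y^3 + y^2/2 - 7*y*acos(-5*y/4)/2 - 3*y/2 - 7*sqrt(16 - 25*y^2)/10


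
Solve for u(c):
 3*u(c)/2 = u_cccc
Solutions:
 u(c) = C1*exp(-2^(3/4)*3^(1/4)*c/2) + C2*exp(2^(3/4)*3^(1/4)*c/2) + C3*sin(2^(3/4)*3^(1/4)*c/2) + C4*cos(2^(3/4)*3^(1/4)*c/2)


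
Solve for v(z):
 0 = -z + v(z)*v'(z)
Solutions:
 v(z) = -sqrt(C1 + z^2)
 v(z) = sqrt(C1 + z^2)


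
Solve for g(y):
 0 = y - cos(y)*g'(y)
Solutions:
 g(y) = C1 + Integral(y/cos(y), y)


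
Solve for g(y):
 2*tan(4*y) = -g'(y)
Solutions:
 g(y) = C1 + log(cos(4*y))/2


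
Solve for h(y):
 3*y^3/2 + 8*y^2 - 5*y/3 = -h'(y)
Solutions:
 h(y) = C1 - 3*y^4/8 - 8*y^3/3 + 5*y^2/6


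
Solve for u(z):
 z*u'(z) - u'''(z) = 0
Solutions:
 u(z) = C1 + Integral(C2*airyai(z) + C3*airybi(z), z)


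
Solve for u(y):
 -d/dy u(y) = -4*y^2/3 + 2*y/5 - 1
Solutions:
 u(y) = C1 + 4*y^3/9 - y^2/5 + y


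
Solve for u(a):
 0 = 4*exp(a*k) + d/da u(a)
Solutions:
 u(a) = C1 - 4*exp(a*k)/k


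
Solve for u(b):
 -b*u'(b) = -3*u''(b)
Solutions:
 u(b) = C1 + C2*erfi(sqrt(6)*b/6)


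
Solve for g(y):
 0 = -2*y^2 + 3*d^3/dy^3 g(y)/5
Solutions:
 g(y) = C1 + C2*y + C3*y^2 + y^5/18


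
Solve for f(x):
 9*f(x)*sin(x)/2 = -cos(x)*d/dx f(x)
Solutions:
 f(x) = C1*cos(x)^(9/2)


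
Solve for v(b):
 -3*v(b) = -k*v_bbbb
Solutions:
 v(b) = C1*exp(-3^(1/4)*b*(1/k)^(1/4)) + C2*exp(3^(1/4)*b*(1/k)^(1/4)) + C3*exp(-3^(1/4)*I*b*(1/k)^(1/4)) + C4*exp(3^(1/4)*I*b*(1/k)^(1/4))


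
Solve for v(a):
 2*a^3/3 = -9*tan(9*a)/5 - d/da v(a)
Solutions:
 v(a) = C1 - a^4/6 + log(cos(9*a))/5


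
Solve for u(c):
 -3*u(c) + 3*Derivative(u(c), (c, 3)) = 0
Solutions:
 u(c) = C3*exp(c) + (C1*sin(sqrt(3)*c/2) + C2*cos(sqrt(3)*c/2))*exp(-c/2)


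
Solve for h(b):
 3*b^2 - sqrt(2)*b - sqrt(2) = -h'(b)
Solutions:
 h(b) = C1 - b^3 + sqrt(2)*b^2/2 + sqrt(2)*b


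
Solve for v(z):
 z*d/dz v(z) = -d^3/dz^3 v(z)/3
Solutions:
 v(z) = C1 + Integral(C2*airyai(-3^(1/3)*z) + C3*airybi(-3^(1/3)*z), z)


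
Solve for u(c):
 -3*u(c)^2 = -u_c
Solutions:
 u(c) = -1/(C1 + 3*c)


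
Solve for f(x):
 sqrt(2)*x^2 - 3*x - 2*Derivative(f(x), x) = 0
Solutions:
 f(x) = C1 + sqrt(2)*x^3/6 - 3*x^2/4


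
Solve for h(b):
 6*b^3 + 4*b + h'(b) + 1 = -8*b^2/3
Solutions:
 h(b) = C1 - 3*b^4/2 - 8*b^3/9 - 2*b^2 - b


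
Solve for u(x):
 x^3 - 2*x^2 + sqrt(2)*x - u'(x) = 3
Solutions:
 u(x) = C1 + x^4/4 - 2*x^3/3 + sqrt(2)*x^2/2 - 3*x


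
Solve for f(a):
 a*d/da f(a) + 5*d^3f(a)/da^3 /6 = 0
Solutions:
 f(a) = C1 + Integral(C2*airyai(-5^(2/3)*6^(1/3)*a/5) + C3*airybi(-5^(2/3)*6^(1/3)*a/5), a)


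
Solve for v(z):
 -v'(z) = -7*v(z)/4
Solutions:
 v(z) = C1*exp(7*z/4)


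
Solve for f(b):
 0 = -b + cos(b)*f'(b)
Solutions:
 f(b) = C1 + Integral(b/cos(b), b)


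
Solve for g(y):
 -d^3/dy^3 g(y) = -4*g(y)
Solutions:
 g(y) = C3*exp(2^(2/3)*y) + (C1*sin(2^(2/3)*sqrt(3)*y/2) + C2*cos(2^(2/3)*sqrt(3)*y/2))*exp(-2^(2/3)*y/2)


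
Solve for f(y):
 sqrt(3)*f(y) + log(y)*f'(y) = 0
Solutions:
 f(y) = C1*exp(-sqrt(3)*li(y))


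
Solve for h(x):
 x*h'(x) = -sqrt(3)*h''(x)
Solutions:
 h(x) = C1 + C2*erf(sqrt(2)*3^(3/4)*x/6)


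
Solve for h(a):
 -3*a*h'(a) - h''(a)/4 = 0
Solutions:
 h(a) = C1 + C2*erf(sqrt(6)*a)


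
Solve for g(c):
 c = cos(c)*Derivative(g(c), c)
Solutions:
 g(c) = C1 + Integral(c/cos(c), c)


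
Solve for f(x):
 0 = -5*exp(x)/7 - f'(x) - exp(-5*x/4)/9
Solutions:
 f(x) = C1 - 5*exp(x)/7 + 4*exp(-5*x/4)/45


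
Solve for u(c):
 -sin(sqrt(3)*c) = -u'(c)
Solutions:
 u(c) = C1 - sqrt(3)*cos(sqrt(3)*c)/3


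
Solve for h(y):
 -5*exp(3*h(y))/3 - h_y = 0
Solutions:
 h(y) = log((-1 - sqrt(3)*I)*(1/(C1 + 5*y))^(1/3)/2)
 h(y) = log((-1 + sqrt(3)*I)*(1/(C1 + 5*y))^(1/3)/2)
 h(y) = log(1/(C1 + 5*y))/3


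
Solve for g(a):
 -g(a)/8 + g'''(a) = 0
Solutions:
 g(a) = C3*exp(a/2) + (C1*sin(sqrt(3)*a/4) + C2*cos(sqrt(3)*a/4))*exp(-a/4)


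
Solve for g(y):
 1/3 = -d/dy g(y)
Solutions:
 g(y) = C1 - y/3


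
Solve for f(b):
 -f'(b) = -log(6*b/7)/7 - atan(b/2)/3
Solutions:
 f(b) = C1 + b*log(b)/7 + b*atan(b/2)/3 - b*log(7)/7 - b/7 + b*log(6)/7 - log(b^2 + 4)/3


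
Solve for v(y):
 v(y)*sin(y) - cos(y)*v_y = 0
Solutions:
 v(y) = C1/cos(y)


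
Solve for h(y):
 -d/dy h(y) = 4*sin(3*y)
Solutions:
 h(y) = C1 + 4*cos(3*y)/3


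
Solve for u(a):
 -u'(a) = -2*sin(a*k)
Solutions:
 u(a) = C1 - 2*cos(a*k)/k


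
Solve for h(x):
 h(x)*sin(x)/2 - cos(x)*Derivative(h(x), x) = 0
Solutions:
 h(x) = C1/sqrt(cos(x))


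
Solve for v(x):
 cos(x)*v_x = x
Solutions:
 v(x) = C1 + Integral(x/cos(x), x)


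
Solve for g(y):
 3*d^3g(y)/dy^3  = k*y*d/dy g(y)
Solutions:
 g(y) = C1 + Integral(C2*airyai(3^(2/3)*k^(1/3)*y/3) + C3*airybi(3^(2/3)*k^(1/3)*y/3), y)


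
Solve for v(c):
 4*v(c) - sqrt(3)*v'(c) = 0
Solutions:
 v(c) = C1*exp(4*sqrt(3)*c/3)


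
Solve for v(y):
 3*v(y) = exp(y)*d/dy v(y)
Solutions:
 v(y) = C1*exp(-3*exp(-y))


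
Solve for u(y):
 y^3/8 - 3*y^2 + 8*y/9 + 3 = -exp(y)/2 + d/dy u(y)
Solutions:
 u(y) = C1 + y^4/32 - y^3 + 4*y^2/9 + 3*y + exp(y)/2


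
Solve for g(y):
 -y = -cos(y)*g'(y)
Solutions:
 g(y) = C1 + Integral(y/cos(y), y)


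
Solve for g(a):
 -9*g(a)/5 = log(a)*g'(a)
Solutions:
 g(a) = C1*exp(-9*li(a)/5)


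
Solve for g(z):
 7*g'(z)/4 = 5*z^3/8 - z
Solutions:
 g(z) = C1 + 5*z^4/56 - 2*z^2/7


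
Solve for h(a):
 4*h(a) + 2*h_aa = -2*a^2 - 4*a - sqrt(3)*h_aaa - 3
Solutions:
 h(a) = C1*exp(a*(-4*sqrt(3) + 2*2^(2/3)/(sqrt(267) + 85*sqrt(3)/9)^(1/3) + 3*2^(1/3)*(sqrt(267) + 85*sqrt(3)/9)^(1/3))/18)*sin(sqrt(3)*a*(-3*(2*sqrt(267) + 170*sqrt(3)/9)^(1/3) + 4/(2*sqrt(267) + 170*sqrt(3)/9)^(1/3))/18) + C2*exp(a*(-4*sqrt(3) + 2*2^(2/3)/(sqrt(267) + 85*sqrt(3)/9)^(1/3) + 3*2^(1/3)*(sqrt(267) + 85*sqrt(3)/9)^(1/3))/18)*cos(sqrt(3)*a*(-3*(2*sqrt(267) + 170*sqrt(3)/9)^(1/3) + 4/(2*sqrt(267) + 170*sqrt(3)/9)^(1/3))/18) + C3*exp(-a*(2*2^(2/3)/(sqrt(267) + 85*sqrt(3)/9)^(1/3) + 2*sqrt(3) + 3*2^(1/3)*(sqrt(267) + 85*sqrt(3)/9)^(1/3))/9) - a^2/2 - a - 1/4


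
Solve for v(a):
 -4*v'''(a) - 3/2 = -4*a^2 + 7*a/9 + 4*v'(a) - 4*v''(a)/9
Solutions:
 v(a) = C1 + a^3/3 + a^2/72 - 1537*a/648 + (C2*sin(sqrt(323)*a/18) + C3*cos(sqrt(323)*a/18))*exp(a/18)


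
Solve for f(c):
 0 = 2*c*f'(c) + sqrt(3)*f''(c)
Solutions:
 f(c) = C1 + C2*erf(3^(3/4)*c/3)


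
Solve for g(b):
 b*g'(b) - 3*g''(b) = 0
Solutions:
 g(b) = C1 + C2*erfi(sqrt(6)*b/6)


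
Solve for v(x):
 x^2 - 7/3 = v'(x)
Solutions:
 v(x) = C1 + x^3/3 - 7*x/3


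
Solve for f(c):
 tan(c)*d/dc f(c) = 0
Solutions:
 f(c) = C1


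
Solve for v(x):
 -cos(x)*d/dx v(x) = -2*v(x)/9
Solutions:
 v(x) = C1*(sin(x) + 1)^(1/9)/(sin(x) - 1)^(1/9)


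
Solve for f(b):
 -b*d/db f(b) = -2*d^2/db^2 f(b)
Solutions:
 f(b) = C1 + C2*erfi(b/2)


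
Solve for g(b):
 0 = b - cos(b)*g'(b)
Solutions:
 g(b) = C1 + Integral(b/cos(b), b)


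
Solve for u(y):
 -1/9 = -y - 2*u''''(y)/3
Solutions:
 u(y) = C1 + C2*y + C3*y^2 + C4*y^3 - y^5/80 + y^4/144


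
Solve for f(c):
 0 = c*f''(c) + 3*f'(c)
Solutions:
 f(c) = C1 + C2/c^2


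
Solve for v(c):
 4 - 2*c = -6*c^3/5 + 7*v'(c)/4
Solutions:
 v(c) = C1 + 6*c^4/35 - 4*c^2/7 + 16*c/7


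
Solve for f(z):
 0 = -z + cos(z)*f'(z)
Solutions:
 f(z) = C1 + Integral(z/cos(z), z)


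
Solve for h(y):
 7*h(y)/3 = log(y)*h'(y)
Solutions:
 h(y) = C1*exp(7*li(y)/3)


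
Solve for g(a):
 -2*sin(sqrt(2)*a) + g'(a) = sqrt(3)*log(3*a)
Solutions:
 g(a) = C1 + sqrt(3)*a*(log(a) - 1) + sqrt(3)*a*log(3) - sqrt(2)*cos(sqrt(2)*a)


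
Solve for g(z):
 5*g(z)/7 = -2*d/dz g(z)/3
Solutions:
 g(z) = C1*exp(-15*z/14)


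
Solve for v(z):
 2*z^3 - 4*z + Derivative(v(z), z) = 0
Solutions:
 v(z) = C1 - z^4/2 + 2*z^2


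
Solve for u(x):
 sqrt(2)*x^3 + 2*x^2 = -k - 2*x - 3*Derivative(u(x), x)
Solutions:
 u(x) = C1 - k*x/3 - sqrt(2)*x^4/12 - 2*x^3/9 - x^2/3


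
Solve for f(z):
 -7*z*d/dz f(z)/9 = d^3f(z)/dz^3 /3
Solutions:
 f(z) = C1 + Integral(C2*airyai(-3^(2/3)*7^(1/3)*z/3) + C3*airybi(-3^(2/3)*7^(1/3)*z/3), z)


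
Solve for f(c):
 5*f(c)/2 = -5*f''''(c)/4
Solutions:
 f(c) = (C1*sin(2^(3/4)*c/2) + C2*cos(2^(3/4)*c/2))*exp(-2^(3/4)*c/2) + (C3*sin(2^(3/4)*c/2) + C4*cos(2^(3/4)*c/2))*exp(2^(3/4)*c/2)


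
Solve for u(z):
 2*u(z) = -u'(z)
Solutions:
 u(z) = C1*exp(-2*z)


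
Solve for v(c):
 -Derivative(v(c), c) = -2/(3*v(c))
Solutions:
 v(c) = -sqrt(C1 + 12*c)/3
 v(c) = sqrt(C1 + 12*c)/3


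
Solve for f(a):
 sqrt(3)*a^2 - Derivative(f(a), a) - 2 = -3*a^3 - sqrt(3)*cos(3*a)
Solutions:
 f(a) = C1 + 3*a^4/4 + sqrt(3)*a^3/3 - 2*a + sqrt(3)*sin(3*a)/3


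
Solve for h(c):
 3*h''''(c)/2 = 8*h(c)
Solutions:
 h(c) = C1*exp(-2*3^(3/4)*c/3) + C2*exp(2*3^(3/4)*c/3) + C3*sin(2*3^(3/4)*c/3) + C4*cos(2*3^(3/4)*c/3)


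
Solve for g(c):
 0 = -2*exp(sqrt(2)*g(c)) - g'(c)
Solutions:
 g(c) = sqrt(2)*(2*log(1/(C1 + 2*c)) - log(2))/4


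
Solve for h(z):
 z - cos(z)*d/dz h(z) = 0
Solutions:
 h(z) = C1 + Integral(z/cos(z), z)


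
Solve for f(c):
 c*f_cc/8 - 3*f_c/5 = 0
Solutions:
 f(c) = C1 + C2*c^(29/5)


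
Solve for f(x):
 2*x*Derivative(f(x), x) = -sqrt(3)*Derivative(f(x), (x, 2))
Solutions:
 f(x) = C1 + C2*erf(3^(3/4)*x/3)


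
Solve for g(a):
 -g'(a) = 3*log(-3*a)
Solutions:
 g(a) = C1 - 3*a*log(-a) + 3*a*(1 - log(3))


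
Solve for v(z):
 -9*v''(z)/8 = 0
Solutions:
 v(z) = C1 + C2*z


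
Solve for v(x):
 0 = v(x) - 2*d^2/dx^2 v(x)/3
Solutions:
 v(x) = C1*exp(-sqrt(6)*x/2) + C2*exp(sqrt(6)*x/2)


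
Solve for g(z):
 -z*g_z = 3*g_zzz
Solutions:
 g(z) = C1 + Integral(C2*airyai(-3^(2/3)*z/3) + C3*airybi(-3^(2/3)*z/3), z)


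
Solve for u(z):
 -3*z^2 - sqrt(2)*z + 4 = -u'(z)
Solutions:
 u(z) = C1 + z^3 + sqrt(2)*z^2/2 - 4*z


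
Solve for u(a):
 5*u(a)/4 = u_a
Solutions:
 u(a) = C1*exp(5*a/4)


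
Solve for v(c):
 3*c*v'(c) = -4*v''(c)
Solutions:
 v(c) = C1 + C2*erf(sqrt(6)*c/4)


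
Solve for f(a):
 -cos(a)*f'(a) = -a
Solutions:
 f(a) = C1 + Integral(a/cos(a), a)


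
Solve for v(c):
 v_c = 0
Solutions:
 v(c) = C1


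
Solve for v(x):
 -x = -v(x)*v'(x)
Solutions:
 v(x) = -sqrt(C1 + x^2)
 v(x) = sqrt(C1 + x^2)


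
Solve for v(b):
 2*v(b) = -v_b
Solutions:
 v(b) = C1*exp(-2*b)


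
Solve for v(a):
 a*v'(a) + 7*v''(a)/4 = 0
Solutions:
 v(a) = C1 + C2*erf(sqrt(14)*a/7)


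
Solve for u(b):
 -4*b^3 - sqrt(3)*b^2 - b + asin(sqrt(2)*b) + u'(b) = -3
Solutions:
 u(b) = C1 + b^4 + sqrt(3)*b^3/3 + b^2/2 - b*asin(sqrt(2)*b) - 3*b - sqrt(2)*sqrt(1 - 2*b^2)/2


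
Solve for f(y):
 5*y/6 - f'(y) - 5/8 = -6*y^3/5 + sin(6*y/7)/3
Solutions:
 f(y) = C1 + 3*y^4/10 + 5*y^2/12 - 5*y/8 + 7*cos(6*y/7)/18


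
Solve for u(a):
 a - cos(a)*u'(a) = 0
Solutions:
 u(a) = C1 + Integral(a/cos(a), a)


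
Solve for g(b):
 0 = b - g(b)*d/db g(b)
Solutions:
 g(b) = -sqrt(C1 + b^2)
 g(b) = sqrt(C1 + b^2)


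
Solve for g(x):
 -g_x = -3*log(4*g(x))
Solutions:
 -Integral(1/(log(_y) + 2*log(2)), (_y, g(x)))/3 = C1 - x


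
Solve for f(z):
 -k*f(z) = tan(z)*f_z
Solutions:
 f(z) = C1*exp(-k*log(sin(z)))


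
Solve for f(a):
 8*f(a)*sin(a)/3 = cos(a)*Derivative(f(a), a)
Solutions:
 f(a) = C1/cos(a)^(8/3)


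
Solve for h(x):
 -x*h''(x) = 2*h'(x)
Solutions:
 h(x) = C1 + C2/x


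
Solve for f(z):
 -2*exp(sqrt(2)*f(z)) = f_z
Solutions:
 f(z) = sqrt(2)*(2*log(1/(C1 + 2*z)) - log(2))/4


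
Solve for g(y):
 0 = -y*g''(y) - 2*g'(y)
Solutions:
 g(y) = C1 + C2/y


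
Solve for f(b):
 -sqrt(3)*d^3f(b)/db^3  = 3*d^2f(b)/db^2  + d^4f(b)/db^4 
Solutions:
 f(b) = C1 + C2*b + (C3*sin(3*b/2) + C4*cos(3*b/2))*exp(-sqrt(3)*b/2)


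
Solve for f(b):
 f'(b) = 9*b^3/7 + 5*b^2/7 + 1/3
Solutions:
 f(b) = C1 + 9*b^4/28 + 5*b^3/21 + b/3


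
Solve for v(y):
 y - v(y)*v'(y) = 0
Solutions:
 v(y) = -sqrt(C1 + y^2)
 v(y) = sqrt(C1 + y^2)


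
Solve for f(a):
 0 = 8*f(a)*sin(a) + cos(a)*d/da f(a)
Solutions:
 f(a) = C1*cos(a)^8


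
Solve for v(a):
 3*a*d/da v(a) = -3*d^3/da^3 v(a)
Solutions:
 v(a) = C1 + Integral(C2*airyai(-a) + C3*airybi(-a), a)


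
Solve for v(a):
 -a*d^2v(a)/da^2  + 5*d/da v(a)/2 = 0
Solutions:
 v(a) = C1 + C2*a^(7/2)


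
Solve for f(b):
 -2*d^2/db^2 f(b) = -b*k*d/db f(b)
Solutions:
 f(b) = Piecewise((-sqrt(pi)*C1*erf(b*sqrt(-k)/2)/sqrt(-k) - C2, (k > 0) | (k < 0)), (-C1*b - C2, True))


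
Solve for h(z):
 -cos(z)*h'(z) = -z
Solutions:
 h(z) = C1 + Integral(z/cos(z), z)


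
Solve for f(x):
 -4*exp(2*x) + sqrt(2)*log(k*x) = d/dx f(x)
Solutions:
 f(x) = C1 + sqrt(2)*x*log(k*x) - sqrt(2)*x - 2*exp(2*x)


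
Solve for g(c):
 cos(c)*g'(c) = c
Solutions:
 g(c) = C1 + Integral(c/cos(c), c)


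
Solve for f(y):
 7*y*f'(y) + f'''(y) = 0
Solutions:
 f(y) = C1 + Integral(C2*airyai(-7^(1/3)*y) + C3*airybi(-7^(1/3)*y), y)


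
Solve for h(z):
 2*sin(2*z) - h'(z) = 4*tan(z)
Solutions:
 h(z) = C1 + 4*log(cos(z)) - cos(2*z)


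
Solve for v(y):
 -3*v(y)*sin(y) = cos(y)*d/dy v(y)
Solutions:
 v(y) = C1*cos(y)^3


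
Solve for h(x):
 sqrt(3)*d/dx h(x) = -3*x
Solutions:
 h(x) = C1 - sqrt(3)*x^2/2


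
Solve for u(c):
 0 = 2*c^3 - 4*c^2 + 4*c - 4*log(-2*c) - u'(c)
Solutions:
 u(c) = C1 + c^4/2 - 4*c^3/3 + 2*c^2 - 4*c*log(-c) + 4*c*(1 - log(2))


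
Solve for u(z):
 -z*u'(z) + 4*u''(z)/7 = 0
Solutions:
 u(z) = C1 + C2*erfi(sqrt(14)*z/4)


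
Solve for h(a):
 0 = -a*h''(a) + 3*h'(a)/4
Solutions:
 h(a) = C1 + C2*a^(7/4)


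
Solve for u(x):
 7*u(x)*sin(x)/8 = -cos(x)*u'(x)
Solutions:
 u(x) = C1*cos(x)^(7/8)


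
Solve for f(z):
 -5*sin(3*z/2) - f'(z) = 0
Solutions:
 f(z) = C1 + 10*cos(3*z/2)/3


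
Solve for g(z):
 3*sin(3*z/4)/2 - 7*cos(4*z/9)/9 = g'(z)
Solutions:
 g(z) = C1 - 7*sin(4*z/9)/4 - 2*cos(3*z/4)


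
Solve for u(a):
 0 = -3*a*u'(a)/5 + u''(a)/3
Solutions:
 u(a) = C1 + C2*erfi(3*sqrt(10)*a/10)


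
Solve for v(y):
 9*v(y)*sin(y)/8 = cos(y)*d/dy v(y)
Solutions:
 v(y) = C1/cos(y)^(9/8)


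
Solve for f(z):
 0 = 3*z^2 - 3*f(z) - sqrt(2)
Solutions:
 f(z) = z^2 - sqrt(2)/3


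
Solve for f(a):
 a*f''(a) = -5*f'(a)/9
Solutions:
 f(a) = C1 + C2*a^(4/9)


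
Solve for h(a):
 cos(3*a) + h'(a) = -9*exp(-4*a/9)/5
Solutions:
 h(a) = C1 - sin(3*a)/3 + 81*exp(-4*a/9)/20


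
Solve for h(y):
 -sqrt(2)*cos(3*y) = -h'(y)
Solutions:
 h(y) = C1 + sqrt(2)*sin(3*y)/3


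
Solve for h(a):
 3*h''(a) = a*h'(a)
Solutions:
 h(a) = C1 + C2*erfi(sqrt(6)*a/6)


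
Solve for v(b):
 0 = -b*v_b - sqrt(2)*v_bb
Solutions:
 v(b) = C1 + C2*erf(2^(1/4)*b/2)


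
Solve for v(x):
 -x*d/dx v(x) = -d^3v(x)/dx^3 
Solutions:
 v(x) = C1 + Integral(C2*airyai(x) + C3*airybi(x), x)


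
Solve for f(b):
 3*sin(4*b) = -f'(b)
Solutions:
 f(b) = C1 + 3*cos(4*b)/4


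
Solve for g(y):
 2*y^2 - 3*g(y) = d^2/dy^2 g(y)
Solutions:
 g(y) = C1*sin(sqrt(3)*y) + C2*cos(sqrt(3)*y) + 2*y^2/3 - 4/9


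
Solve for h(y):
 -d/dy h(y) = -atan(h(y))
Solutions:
 Integral(1/atan(_y), (_y, h(y))) = C1 + y


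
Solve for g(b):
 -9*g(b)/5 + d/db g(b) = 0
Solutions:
 g(b) = C1*exp(9*b/5)


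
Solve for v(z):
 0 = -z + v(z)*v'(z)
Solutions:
 v(z) = -sqrt(C1 + z^2)
 v(z) = sqrt(C1 + z^2)


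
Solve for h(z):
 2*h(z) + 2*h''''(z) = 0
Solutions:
 h(z) = (C1*sin(sqrt(2)*z/2) + C2*cos(sqrt(2)*z/2))*exp(-sqrt(2)*z/2) + (C3*sin(sqrt(2)*z/2) + C4*cos(sqrt(2)*z/2))*exp(sqrt(2)*z/2)


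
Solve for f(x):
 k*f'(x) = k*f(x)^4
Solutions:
 f(x) = (-1/(C1 + 3*x))^(1/3)
 f(x) = (-1/(C1 + x))^(1/3)*(-3^(2/3) - 3*3^(1/6)*I)/6
 f(x) = (-1/(C1 + x))^(1/3)*(-3^(2/3) + 3*3^(1/6)*I)/6


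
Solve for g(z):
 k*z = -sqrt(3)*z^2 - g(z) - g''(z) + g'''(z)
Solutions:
 g(z) = C1*exp(z*(-2^(2/3)*(3*sqrt(93) + 29)^(1/3) - 2*2^(1/3)/(3*sqrt(93) + 29)^(1/3) + 4)/12)*sin(2^(1/3)*sqrt(3)*z*(-2^(1/3)*(3*sqrt(93) + 29)^(1/3) + 2/(3*sqrt(93) + 29)^(1/3))/12) + C2*exp(z*(-2^(2/3)*(3*sqrt(93) + 29)^(1/3) - 2*2^(1/3)/(3*sqrt(93) + 29)^(1/3) + 4)/12)*cos(2^(1/3)*sqrt(3)*z*(-2^(1/3)*(3*sqrt(93) + 29)^(1/3) + 2/(3*sqrt(93) + 29)^(1/3))/12) + C3*exp(z*(2*2^(1/3)/(3*sqrt(93) + 29)^(1/3) + 2 + 2^(2/3)*(3*sqrt(93) + 29)^(1/3))/6) - k*z - sqrt(3)*z^2 + 2*sqrt(3)


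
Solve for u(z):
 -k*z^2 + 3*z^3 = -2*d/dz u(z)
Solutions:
 u(z) = C1 + k*z^3/6 - 3*z^4/8


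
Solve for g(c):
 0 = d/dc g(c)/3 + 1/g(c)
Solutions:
 g(c) = -sqrt(C1 - 6*c)
 g(c) = sqrt(C1 - 6*c)


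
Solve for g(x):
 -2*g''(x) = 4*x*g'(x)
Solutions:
 g(x) = C1 + C2*erf(x)


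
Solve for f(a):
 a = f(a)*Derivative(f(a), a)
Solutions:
 f(a) = -sqrt(C1 + a^2)
 f(a) = sqrt(C1 + a^2)


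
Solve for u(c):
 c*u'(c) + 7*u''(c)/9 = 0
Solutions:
 u(c) = C1 + C2*erf(3*sqrt(14)*c/14)


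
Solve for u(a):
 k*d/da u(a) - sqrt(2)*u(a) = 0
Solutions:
 u(a) = C1*exp(sqrt(2)*a/k)


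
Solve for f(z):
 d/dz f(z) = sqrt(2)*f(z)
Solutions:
 f(z) = C1*exp(sqrt(2)*z)


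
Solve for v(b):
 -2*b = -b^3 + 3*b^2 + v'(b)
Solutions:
 v(b) = C1 + b^4/4 - b^3 - b^2


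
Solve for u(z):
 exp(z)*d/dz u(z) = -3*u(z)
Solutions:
 u(z) = C1*exp(3*exp(-z))


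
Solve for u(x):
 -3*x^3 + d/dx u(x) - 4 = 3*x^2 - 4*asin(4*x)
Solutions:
 u(x) = C1 + 3*x^4/4 + x^3 - 4*x*asin(4*x) + 4*x - sqrt(1 - 16*x^2)


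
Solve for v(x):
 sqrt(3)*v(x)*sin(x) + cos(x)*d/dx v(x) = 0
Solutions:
 v(x) = C1*cos(x)^(sqrt(3))


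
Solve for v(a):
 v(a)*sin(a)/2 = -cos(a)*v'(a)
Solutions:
 v(a) = C1*sqrt(cos(a))


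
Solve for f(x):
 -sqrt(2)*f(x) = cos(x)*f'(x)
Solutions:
 f(x) = C1*(sin(x) - 1)^(sqrt(2)/2)/(sin(x) + 1)^(sqrt(2)/2)


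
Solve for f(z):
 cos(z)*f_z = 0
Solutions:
 f(z) = C1


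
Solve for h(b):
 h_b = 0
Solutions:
 h(b) = C1


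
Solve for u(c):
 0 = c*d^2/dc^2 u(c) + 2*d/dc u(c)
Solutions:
 u(c) = C1 + C2/c


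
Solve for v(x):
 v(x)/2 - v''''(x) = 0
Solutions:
 v(x) = C1*exp(-2^(3/4)*x/2) + C2*exp(2^(3/4)*x/2) + C3*sin(2^(3/4)*x/2) + C4*cos(2^(3/4)*x/2)


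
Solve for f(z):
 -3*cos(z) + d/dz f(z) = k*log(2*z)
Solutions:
 f(z) = C1 + k*z*(log(z) - 1) + k*z*log(2) + 3*sin(z)


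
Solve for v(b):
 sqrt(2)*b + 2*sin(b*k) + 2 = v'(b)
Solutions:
 v(b) = C1 + sqrt(2)*b^2/2 + 2*b - 2*cos(b*k)/k


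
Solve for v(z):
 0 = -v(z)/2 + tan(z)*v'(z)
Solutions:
 v(z) = C1*sqrt(sin(z))


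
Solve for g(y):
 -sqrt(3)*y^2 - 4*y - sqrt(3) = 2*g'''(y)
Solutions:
 g(y) = C1 + C2*y + C3*y^2 - sqrt(3)*y^5/120 - y^4/12 - sqrt(3)*y^3/12


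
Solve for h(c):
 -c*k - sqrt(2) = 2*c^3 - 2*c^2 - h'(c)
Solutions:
 h(c) = C1 + c^4/2 - 2*c^3/3 + c^2*k/2 + sqrt(2)*c


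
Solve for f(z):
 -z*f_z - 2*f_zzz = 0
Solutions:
 f(z) = C1 + Integral(C2*airyai(-2^(2/3)*z/2) + C3*airybi(-2^(2/3)*z/2), z)


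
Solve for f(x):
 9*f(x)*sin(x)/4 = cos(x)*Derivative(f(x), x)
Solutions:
 f(x) = C1/cos(x)^(9/4)


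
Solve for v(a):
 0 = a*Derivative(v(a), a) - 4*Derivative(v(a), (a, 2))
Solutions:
 v(a) = C1 + C2*erfi(sqrt(2)*a/4)


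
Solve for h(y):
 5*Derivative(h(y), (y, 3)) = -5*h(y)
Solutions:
 h(y) = C3*exp(-y) + (C1*sin(sqrt(3)*y/2) + C2*cos(sqrt(3)*y/2))*exp(y/2)


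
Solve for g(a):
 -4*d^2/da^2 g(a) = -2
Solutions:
 g(a) = C1 + C2*a + a^2/4


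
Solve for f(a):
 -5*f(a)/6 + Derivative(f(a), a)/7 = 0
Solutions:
 f(a) = C1*exp(35*a/6)


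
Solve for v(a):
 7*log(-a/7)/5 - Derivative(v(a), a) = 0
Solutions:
 v(a) = C1 + 7*a*log(-a)/5 + 7*a*(-log(7) - 1)/5


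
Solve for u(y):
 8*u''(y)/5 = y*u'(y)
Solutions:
 u(y) = C1 + C2*erfi(sqrt(5)*y/4)


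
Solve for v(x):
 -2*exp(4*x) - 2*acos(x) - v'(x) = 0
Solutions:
 v(x) = C1 - 2*x*acos(x) + 2*sqrt(1 - x^2) - exp(4*x)/2


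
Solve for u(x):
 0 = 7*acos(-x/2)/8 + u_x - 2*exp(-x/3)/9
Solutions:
 u(x) = C1 - 7*x*acos(-x/2)/8 - 7*sqrt(4 - x^2)/8 - 2*exp(-x/3)/3


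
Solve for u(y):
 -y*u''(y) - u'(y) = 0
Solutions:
 u(y) = C1 + C2*log(y)


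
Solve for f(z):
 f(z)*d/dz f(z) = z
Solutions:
 f(z) = -sqrt(C1 + z^2)
 f(z) = sqrt(C1 + z^2)


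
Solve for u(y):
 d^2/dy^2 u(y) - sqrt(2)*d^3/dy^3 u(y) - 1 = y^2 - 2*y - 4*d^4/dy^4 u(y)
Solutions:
 u(y) = C1 + C2*y + y^4/12 + y^3*(-1 + sqrt(2))/3 + y^2*(-3/2 - sqrt(2)) + (C3*sin(sqrt(14)*y/8) + C4*cos(sqrt(14)*y/8))*exp(sqrt(2)*y/8)


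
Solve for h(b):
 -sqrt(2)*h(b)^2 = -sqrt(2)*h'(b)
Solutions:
 h(b) = -1/(C1 + b)


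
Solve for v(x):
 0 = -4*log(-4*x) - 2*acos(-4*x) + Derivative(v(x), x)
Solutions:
 v(x) = C1 + 4*x*log(-x) + 2*x*acos(-4*x) - 4*x + 8*x*log(2) + sqrt(1 - 16*x^2)/2


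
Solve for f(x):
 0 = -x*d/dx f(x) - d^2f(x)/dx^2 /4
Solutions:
 f(x) = C1 + C2*erf(sqrt(2)*x)


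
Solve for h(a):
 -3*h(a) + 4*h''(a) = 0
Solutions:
 h(a) = C1*exp(-sqrt(3)*a/2) + C2*exp(sqrt(3)*a/2)


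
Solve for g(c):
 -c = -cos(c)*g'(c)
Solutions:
 g(c) = C1 + Integral(c/cos(c), c)


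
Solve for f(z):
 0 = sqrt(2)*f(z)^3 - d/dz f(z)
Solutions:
 f(z) = -sqrt(2)*sqrt(-1/(C1 + sqrt(2)*z))/2
 f(z) = sqrt(2)*sqrt(-1/(C1 + sqrt(2)*z))/2


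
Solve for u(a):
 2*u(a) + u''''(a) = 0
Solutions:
 u(a) = (C1*sin(2^(3/4)*a/2) + C2*cos(2^(3/4)*a/2))*exp(-2^(3/4)*a/2) + (C3*sin(2^(3/4)*a/2) + C4*cos(2^(3/4)*a/2))*exp(2^(3/4)*a/2)


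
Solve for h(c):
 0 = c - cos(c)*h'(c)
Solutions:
 h(c) = C1 + Integral(c/cos(c), c)


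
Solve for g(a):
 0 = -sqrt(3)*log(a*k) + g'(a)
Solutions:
 g(a) = C1 + sqrt(3)*a*log(a*k) - sqrt(3)*a


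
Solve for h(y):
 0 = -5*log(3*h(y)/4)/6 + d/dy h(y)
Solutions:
 6*Integral(1/(-log(_y) - log(3) + 2*log(2)), (_y, h(y)))/5 = C1 - y


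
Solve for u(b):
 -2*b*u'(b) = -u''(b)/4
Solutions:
 u(b) = C1 + C2*erfi(2*b)


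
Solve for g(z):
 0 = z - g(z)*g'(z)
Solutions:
 g(z) = -sqrt(C1 + z^2)
 g(z) = sqrt(C1 + z^2)


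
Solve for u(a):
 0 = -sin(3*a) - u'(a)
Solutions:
 u(a) = C1 + cos(3*a)/3


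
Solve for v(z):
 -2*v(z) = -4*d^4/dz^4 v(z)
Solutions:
 v(z) = C1*exp(-2^(3/4)*z/2) + C2*exp(2^(3/4)*z/2) + C3*sin(2^(3/4)*z/2) + C4*cos(2^(3/4)*z/2)


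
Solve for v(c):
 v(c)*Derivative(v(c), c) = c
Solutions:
 v(c) = -sqrt(C1 + c^2)
 v(c) = sqrt(C1 + c^2)


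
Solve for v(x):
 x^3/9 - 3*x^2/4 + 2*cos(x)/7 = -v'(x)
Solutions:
 v(x) = C1 - x^4/36 + x^3/4 - 2*sin(x)/7


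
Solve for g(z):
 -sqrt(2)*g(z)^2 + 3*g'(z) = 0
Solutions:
 g(z) = -3/(C1 + sqrt(2)*z)


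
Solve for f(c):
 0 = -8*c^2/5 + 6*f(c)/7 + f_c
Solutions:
 f(c) = C1*exp(-6*c/7) + 28*c^2/15 - 196*c/45 + 686/135


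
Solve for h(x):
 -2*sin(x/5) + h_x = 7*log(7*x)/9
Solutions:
 h(x) = C1 + 7*x*log(x)/9 - 7*x/9 + 7*x*log(7)/9 - 10*cos(x/5)


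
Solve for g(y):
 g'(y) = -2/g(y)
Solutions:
 g(y) = -sqrt(C1 - 4*y)
 g(y) = sqrt(C1 - 4*y)


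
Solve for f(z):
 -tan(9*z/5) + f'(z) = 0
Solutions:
 f(z) = C1 - 5*log(cos(9*z/5))/9


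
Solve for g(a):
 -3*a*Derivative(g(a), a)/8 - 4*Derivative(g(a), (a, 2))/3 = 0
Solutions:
 g(a) = C1 + C2*erf(3*a/8)


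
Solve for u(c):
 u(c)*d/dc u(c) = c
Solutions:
 u(c) = -sqrt(C1 + c^2)
 u(c) = sqrt(C1 + c^2)


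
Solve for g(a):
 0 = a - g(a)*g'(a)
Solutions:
 g(a) = -sqrt(C1 + a^2)
 g(a) = sqrt(C1 + a^2)


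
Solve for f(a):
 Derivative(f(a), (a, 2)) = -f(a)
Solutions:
 f(a) = C1*sin(a) + C2*cos(a)


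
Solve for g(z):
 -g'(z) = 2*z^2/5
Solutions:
 g(z) = C1 - 2*z^3/15


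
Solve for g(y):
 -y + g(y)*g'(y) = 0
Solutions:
 g(y) = -sqrt(C1 + y^2)
 g(y) = sqrt(C1 + y^2)


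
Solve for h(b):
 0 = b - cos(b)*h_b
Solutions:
 h(b) = C1 + Integral(b/cos(b), b)


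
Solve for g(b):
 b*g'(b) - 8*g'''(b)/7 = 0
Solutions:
 g(b) = C1 + Integral(C2*airyai(7^(1/3)*b/2) + C3*airybi(7^(1/3)*b/2), b)


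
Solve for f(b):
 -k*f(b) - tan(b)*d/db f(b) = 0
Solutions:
 f(b) = C1*exp(-k*log(sin(b)))


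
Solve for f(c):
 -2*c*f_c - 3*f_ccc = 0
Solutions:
 f(c) = C1 + Integral(C2*airyai(-2^(1/3)*3^(2/3)*c/3) + C3*airybi(-2^(1/3)*3^(2/3)*c/3), c)


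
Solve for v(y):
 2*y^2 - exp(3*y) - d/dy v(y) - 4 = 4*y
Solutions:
 v(y) = C1 + 2*y^3/3 - 2*y^2 - 4*y - exp(3*y)/3


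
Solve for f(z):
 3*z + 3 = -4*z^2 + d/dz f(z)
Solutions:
 f(z) = C1 + 4*z^3/3 + 3*z^2/2 + 3*z


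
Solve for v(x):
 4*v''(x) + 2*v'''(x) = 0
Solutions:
 v(x) = C1 + C2*x + C3*exp(-2*x)


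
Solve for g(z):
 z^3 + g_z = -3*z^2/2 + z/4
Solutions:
 g(z) = C1 - z^4/4 - z^3/2 + z^2/8


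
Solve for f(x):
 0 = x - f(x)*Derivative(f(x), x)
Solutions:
 f(x) = -sqrt(C1 + x^2)
 f(x) = sqrt(C1 + x^2)


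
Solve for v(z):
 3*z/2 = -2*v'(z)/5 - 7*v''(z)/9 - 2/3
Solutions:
 v(z) = C1 + C2*exp(-18*z/35) - 15*z^2/8 + 45*z/8


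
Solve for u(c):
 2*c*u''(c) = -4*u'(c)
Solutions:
 u(c) = C1 + C2/c


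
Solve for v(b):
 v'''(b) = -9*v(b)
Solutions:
 v(b) = C3*exp(-3^(2/3)*b) + (C1*sin(3*3^(1/6)*b/2) + C2*cos(3*3^(1/6)*b/2))*exp(3^(2/3)*b/2)


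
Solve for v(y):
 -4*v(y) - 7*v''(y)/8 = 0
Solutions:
 v(y) = C1*sin(4*sqrt(14)*y/7) + C2*cos(4*sqrt(14)*y/7)


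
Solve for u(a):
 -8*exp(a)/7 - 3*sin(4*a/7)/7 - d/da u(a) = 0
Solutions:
 u(a) = C1 - 8*exp(a)/7 + 3*cos(4*a/7)/4


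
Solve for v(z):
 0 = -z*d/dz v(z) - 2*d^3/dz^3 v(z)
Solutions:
 v(z) = C1 + Integral(C2*airyai(-2^(2/3)*z/2) + C3*airybi(-2^(2/3)*z/2), z)


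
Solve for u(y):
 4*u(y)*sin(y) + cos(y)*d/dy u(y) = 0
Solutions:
 u(y) = C1*cos(y)^4


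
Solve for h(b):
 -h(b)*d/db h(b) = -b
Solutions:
 h(b) = -sqrt(C1 + b^2)
 h(b) = sqrt(C1 + b^2)


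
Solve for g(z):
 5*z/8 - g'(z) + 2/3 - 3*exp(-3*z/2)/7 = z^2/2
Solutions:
 g(z) = C1 - z^3/6 + 5*z^2/16 + 2*z/3 + 2*exp(-3*z/2)/7


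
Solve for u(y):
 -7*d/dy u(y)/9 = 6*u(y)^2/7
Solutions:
 u(y) = 49/(C1 + 54*y)


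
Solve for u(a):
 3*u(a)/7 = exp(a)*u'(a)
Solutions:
 u(a) = C1*exp(-3*exp(-a)/7)


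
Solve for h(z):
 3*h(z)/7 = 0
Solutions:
 h(z) = 0


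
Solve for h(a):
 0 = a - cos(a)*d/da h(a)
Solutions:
 h(a) = C1 + Integral(a/cos(a), a)


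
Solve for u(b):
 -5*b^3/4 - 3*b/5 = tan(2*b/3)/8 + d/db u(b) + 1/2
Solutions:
 u(b) = C1 - 5*b^4/16 - 3*b^2/10 - b/2 + 3*log(cos(2*b/3))/16


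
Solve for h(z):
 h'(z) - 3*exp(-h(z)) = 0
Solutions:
 h(z) = log(C1 + 3*z)


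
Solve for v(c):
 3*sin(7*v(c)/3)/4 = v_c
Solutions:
 -3*c/4 + 3*log(cos(7*v(c)/3) - 1)/14 - 3*log(cos(7*v(c)/3) + 1)/14 = C1


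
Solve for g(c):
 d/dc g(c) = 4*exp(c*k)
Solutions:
 g(c) = C1 + 4*exp(c*k)/k


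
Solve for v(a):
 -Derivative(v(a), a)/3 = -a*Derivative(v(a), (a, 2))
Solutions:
 v(a) = C1 + C2*a^(4/3)


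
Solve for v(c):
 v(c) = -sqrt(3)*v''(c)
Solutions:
 v(c) = C1*sin(3^(3/4)*c/3) + C2*cos(3^(3/4)*c/3)


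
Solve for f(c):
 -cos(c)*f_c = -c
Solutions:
 f(c) = C1 + Integral(c/cos(c), c)


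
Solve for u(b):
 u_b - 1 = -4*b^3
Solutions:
 u(b) = C1 - b^4 + b


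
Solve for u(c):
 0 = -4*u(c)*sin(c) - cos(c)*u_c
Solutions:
 u(c) = C1*cos(c)^4


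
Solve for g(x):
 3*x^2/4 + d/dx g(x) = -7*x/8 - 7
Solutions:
 g(x) = C1 - x^3/4 - 7*x^2/16 - 7*x


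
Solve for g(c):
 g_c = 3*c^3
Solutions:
 g(c) = C1 + 3*c^4/4


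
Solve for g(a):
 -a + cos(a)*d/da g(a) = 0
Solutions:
 g(a) = C1 + Integral(a/cos(a), a)


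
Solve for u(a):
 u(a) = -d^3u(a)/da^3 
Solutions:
 u(a) = C3*exp(-a) + (C1*sin(sqrt(3)*a/2) + C2*cos(sqrt(3)*a/2))*exp(a/2)


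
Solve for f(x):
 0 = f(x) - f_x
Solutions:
 f(x) = C1*exp(x)


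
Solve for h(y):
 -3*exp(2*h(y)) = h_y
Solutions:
 h(y) = log(-sqrt(-1/(C1 - 3*y))) - log(2)/2
 h(y) = log(-1/(C1 - 3*y))/2 - log(2)/2


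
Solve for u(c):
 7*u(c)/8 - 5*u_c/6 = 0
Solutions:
 u(c) = C1*exp(21*c/20)


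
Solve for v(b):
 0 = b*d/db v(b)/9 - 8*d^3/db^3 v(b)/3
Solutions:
 v(b) = C1 + Integral(C2*airyai(3^(2/3)*b/6) + C3*airybi(3^(2/3)*b/6), b)


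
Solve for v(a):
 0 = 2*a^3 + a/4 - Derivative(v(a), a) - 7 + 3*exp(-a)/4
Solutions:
 v(a) = C1 + a^4/2 + a^2/8 - 7*a - 3*exp(-a)/4


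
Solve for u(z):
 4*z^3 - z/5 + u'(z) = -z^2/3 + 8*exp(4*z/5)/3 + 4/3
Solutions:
 u(z) = C1 - z^4 - z^3/9 + z^2/10 + 4*z/3 + 10*exp(4*z/5)/3
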